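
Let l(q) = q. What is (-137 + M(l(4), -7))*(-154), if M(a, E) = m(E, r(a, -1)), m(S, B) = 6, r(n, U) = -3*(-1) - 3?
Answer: 20174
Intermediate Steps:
r(n, U) = 0 (r(n, U) = 3 - 3 = 0)
M(a, E) = 6
(-137 + M(l(4), -7))*(-154) = (-137 + 6)*(-154) = -131*(-154) = 20174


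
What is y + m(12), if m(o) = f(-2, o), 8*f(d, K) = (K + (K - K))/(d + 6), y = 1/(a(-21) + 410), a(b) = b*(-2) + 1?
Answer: 1367/3624 ≈ 0.37721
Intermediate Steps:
a(b) = 1 - 2*b (a(b) = -2*b + 1 = 1 - 2*b)
y = 1/453 (y = 1/((1 - 2*(-21)) + 410) = 1/((1 + 42) + 410) = 1/(43 + 410) = 1/453 ≈ 0.0022075)
f(d, K) = K/(8*(6 + d)) (f(d, K) = ((K + (K - K))/(d + 6))/8 = ((K + 0)/(6 + d))/8 = (K/(6 + d))/8 = K/(8*(6 + d)))
m(o) = o/32 (m(o) = o/(8*(6 - 2)) = (⅛)*o/4 = (⅛)*o*(¼) = o/32)
y + m(12) = 1/453 + (1/32)*12 = 1/453 + 3/8 = 1367/3624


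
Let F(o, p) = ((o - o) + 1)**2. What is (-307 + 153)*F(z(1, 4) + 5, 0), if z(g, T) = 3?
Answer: -154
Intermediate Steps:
F(o, p) = 1 (F(o, p) = (0 + 1)**2 = 1**2 = 1)
(-307 + 153)*F(z(1, 4) + 5, 0) = (-307 + 153)*1 = -154*1 = -154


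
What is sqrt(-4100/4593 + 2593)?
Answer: sqrt(54682186557)/4593 ≈ 50.913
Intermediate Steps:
sqrt(-4100/4593 + 2593) = sqrt(11905549/4593) = sqrt(54682186557)/4593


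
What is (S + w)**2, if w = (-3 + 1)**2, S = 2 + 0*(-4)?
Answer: 36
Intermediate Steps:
S = 2 (S = 2 + 0 = 2)
w = 4 (w = (-2)**2 = 4)
(S + w)**2 = (2 + 4)**2 = 6**2 = 36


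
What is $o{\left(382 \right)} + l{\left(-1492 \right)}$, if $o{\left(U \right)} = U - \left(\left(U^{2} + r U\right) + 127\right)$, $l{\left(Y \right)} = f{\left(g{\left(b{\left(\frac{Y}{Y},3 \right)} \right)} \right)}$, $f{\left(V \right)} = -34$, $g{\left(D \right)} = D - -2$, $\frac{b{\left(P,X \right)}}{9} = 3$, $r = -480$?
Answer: $37657$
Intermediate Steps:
$b{\left(P,X \right)} = 27$ ($b{\left(P,X \right)} = 9 \cdot 3 = 27$)
$g{\left(D \right)} = 2 + D$ ($g{\left(D \right)} = D + 2 = 2 + D$)
$l{\left(Y \right)} = -34$
$o{\left(U \right)} = -127 - U^{2} + 481 U$ ($o{\left(U \right)} = U - \left(\left(U^{2} - 480 U\right) + 127\right) = U - \left(127 + U^{2} - 480 U\right) = -127 - U^{2} + 481 U$)
$o{\left(382 \right)} + l{\left(-1492 \right)} = \left(-127 - 382^{2} + 481 \cdot 382\right) - 34 = \left(-127 - 145924 + 183742\right) - 34 = 37691 - 34 = 37657$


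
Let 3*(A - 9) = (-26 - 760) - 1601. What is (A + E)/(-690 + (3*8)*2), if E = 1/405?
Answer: 318599/260010 ≈ 1.2253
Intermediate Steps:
E = 1/405 ≈ 0.0024691
A = -2360/3 (A = 9 + ((-26 - 760) - 1601)/3 = 9 + (-786 - 1601)/3 = 9 + (⅓)*(-2387) = 9 - 2387/3 = -2360/3 ≈ -786.67)
(A + E)/(-690 + (3*8)*2) = (-2360/3 + 1/405)/(-690 + (3*8)*2) = -318599/(405*(-690 + 24*2)) = -318599/(405*(-690 + 48)) = -318599/405/(-642) = -318599/405*(-1/642) = 318599/260010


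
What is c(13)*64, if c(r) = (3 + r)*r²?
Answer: 173056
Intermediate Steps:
c(r) = r²*(3 + r)
c(13)*64 = (13²*(3 + 13))*64 = (169*16)*64 = 2704*64 = 173056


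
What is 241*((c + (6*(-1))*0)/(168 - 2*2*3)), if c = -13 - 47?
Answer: -1205/13 ≈ -92.692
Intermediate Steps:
c = -60
241*((c + (6*(-1))*0)/(168 - 2*2*3)) = 241*((-60 + (6*(-1))*0)/(168 - 2*2*3)) = 241*((-60 - 6*0)/(168 - 4*3)) = 241*((-60 + 0)/(168 - 12)) = 241*(-60/156) = 241*(-60*1/156) = 241*(-5/13) = -1205/13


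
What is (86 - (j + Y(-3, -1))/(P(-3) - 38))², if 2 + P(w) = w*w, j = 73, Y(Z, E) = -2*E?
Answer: 7513081/961 ≈ 7818.0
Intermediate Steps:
P(w) = -2 + w² (P(w) = -2 + w*w = -2 + w²)
(86 - (j + Y(-3, -1))/(P(-3) - 38))² = (86 - (73 - 2*(-1))/((-2 + (-3)²) - 38))² = (86 - (73 + 2)/((-2 + 9) - 38))² = (86 - 75/(7 - 38))² = (86 - 75/(-31))² = (86 - 75*(-1)/31)² = (86 - 1*(-75/31))² = (86 + 75/31)² = (2741/31)² = 7513081/961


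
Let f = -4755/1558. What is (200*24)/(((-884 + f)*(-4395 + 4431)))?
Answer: -623200/4146081 ≈ -0.15031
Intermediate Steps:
f = -4755/1558 (f = -4755*1/1558 = -4755/1558 ≈ -3.0520)
(200*24)/(((-884 + f)*(-4395 + 4431))) = (200*24)/(((-884 - 4755/1558)*(-4395 + 4431))) = 4800/((-1382027/1558*36)) = 4800/(-24876486/779) = 4800*(-779/24876486) = -623200/4146081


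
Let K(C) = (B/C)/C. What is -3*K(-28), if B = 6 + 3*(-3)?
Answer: 9/784 ≈ 0.011480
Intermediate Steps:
B = -3 (B = 6 - 9 = -3)
K(C) = -3/C² (K(C) = (-3/C)/C = -3/C²)
-3*K(-28) = -(-9)/(-28)² = -(-9)/784 = -3*(-3/784) = 9/784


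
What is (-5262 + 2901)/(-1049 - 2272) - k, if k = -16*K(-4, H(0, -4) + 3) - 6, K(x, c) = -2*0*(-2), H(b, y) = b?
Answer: 7429/1107 ≈ 6.7109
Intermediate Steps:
K(x, c) = 0 (K(x, c) = 0*(-2) = 0)
k = -6 (k = -16*0 - 6 = 0 - 6 = -6)
(-5262 + 2901)/(-1049 - 2272) - k = (-5262 + 2901)/(-1049 - 2272) - 1*(-6) = -2361/(-3321) + 6 = -2361*(-1/3321) + 6 = 787/1107 + 6 = 7429/1107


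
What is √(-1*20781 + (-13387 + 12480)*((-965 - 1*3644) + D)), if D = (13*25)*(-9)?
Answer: √6812557 ≈ 2610.1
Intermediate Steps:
D = -2925 (D = 325*(-9) = -2925)
√(-1*20781 + (-13387 + 12480)*((-965 - 1*3644) + D)) = √(-1*20781 + (-13387 + 12480)*((-965 - 1*3644) - 2925)) = √(-20781 - 907*((-965 - 3644) - 2925)) = √(-20781 - 907*(-4609 - 2925)) = √(-20781 - 907*(-7534)) = √(-20781 + 6833338) = √6812557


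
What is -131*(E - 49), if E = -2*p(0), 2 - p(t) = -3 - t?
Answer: 7729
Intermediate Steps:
p(t) = 5 + t (p(t) = 2 - (-3 - t) = 2 + (3 + t) = 5 + t)
E = -10 (E = -2*(5 + 0) = -2*5 = -10)
-131*(E - 49) = -131*(-10 - 49) = -131*(-59) = 7729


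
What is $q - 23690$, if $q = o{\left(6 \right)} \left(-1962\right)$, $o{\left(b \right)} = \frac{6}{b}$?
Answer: $-25652$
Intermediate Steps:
$q = -1962$ ($q = \frac{6}{6} \left(-1962\right) = 6 \cdot \frac{1}{6} \left(-1962\right) = 1 \left(-1962\right) = -1962$)
$q - 23690 = -1962 - 23690 = -25652$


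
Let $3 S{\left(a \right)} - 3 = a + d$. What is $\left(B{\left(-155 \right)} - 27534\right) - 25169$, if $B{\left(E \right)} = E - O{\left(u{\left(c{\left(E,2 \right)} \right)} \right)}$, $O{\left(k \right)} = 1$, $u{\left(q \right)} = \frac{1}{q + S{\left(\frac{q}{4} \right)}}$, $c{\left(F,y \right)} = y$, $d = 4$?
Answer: $-52859$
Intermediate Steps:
$S{\left(a \right)} = \frac{7}{3} + \frac{a}{3}$ ($S{\left(a \right)} = 1 + \frac{a + 4}{3} = 1 + \frac{4 + a}{3} = 1 + \left(\frac{4}{3} + \frac{a}{3}\right) = \frac{7}{3} + \frac{a}{3}$)
$u{\left(q \right)} = \frac{1}{\frac{7}{3} + \frac{13 q}{12}}$ ($u{\left(q \right)} = \frac{1}{q + \left(\frac{7}{3} + \frac{q \frac{1}{4}}{3}\right)} = \frac{1}{q + \left(\frac{7}{3} + \frac{\frac{1}{4} q}{3}\right)} = \frac{1}{q + \left(\frac{7}{3} + \frac{q}{12}\right)} = \frac{1}{\frac{7}{3} + \frac{13 q}{12}}$)
$B{\left(E \right)} = -1 + E$ ($B{\left(E \right)} = E - 1 = -1 + E$)
$\left(B{\left(-155 \right)} - 27534\right) - 25169 = \left(\left(-1 - 155\right) - 27534\right) - 25169 = \left(-156 - 27534\right) - 25169 = -27690 - 25169 = -52859$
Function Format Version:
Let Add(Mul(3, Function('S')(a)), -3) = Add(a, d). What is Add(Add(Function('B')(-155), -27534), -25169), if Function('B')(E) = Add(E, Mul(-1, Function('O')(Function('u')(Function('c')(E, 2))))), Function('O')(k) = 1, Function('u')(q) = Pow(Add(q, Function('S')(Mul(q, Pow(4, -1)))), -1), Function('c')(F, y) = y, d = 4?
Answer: -52859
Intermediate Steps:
Function('S')(a) = Add(Rational(7, 3), Mul(Rational(1, 3), a)) (Function('S')(a) = Add(1, Mul(Rational(1, 3), Add(a, 4))) = Add(1, Mul(Rational(1, 3), Add(4, a))) = Add(1, Add(Rational(4, 3), Mul(Rational(1, 3), a))) = Add(Rational(7, 3), Mul(Rational(1, 3), a)))
Function('u')(q) = Pow(Add(Rational(7, 3), Mul(Rational(13, 12), q)), -1) (Function('u')(q) = Pow(Add(q, Add(Rational(7, 3), Mul(Rational(1, 3), Mul(q, Pow(4, -1))))), -1) = Pow(Add(q, Add(Rational(7, 3), Mul(Rational(1, 3), Mul(q, Rational(1, 4))))), -1) = Pow(Add(q, Add(Rational(7, 3), Mul(Rational(1, 3), Mul(Rational(1, 4), q)))), -1) = Pow(Add(q, Add(Rational(7, 3), Mul(Rational(1, 12), q))), -1) = Pow(Add(Rational(7, 3), Mul(Rational(13, 12), q)), -1))
Function('B')(E) = Add(-1, E) (Function('B')(E) = Add(E, Mul(-1, 1)) = Add(E, -1) = Add(-1, E))
Add(Add(Function('B')(-155), -27534), -25169) = Add(Add(Add(-1, -155), -27534), -25169) = Add(Add(-156, -27534), -25169) = Add(-27690, -25169) = -52859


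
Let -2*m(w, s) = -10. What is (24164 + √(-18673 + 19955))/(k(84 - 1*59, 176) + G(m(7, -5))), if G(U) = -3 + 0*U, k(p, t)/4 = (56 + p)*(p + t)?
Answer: 3452/9303 + √1282/65121 ≈ 0.37161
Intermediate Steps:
k(p, t) = 4*(56 + p)*(p + t) (k(p, t) = 4*((56 + p)*(p + t)) = 4*(56 + p)*(p + t))
m(w, s) = 5 (m(w, s) = -½*(-10) = 5)
G(U) = -3 (G(U) = -3 + 0 = -3)
(24164 + √(-18673 + 19955))/(k(84 - 1*59, 176) + G(m(7, -5))) = (24164 + √(-18673 + 19955))/((4*(84 - 1*59)² + 224*(84 - 1*59) + 224*176 + 4*(84 - 1*59)*176) - 3) = (24164 + √1282)/((4*(84 - 59)² + 224*(84 - 59) + 39424 + 4*(84 - 59)*176) - 3) = (24164 + √1282)/((4*25² + 224*25 + 39424 + 4*25*176) - 3) = (24164 + √1282)/((4*625 + 5600 + 39424 + 17600) - 3) = (24164 + √1282)/((2500 + 5600 + 39424 + 17600) - 3) = (24164 + √1282)/(65124 - 3) = (24164 + √1282)/65121 = (24164 + √1282)*(1/65121) = 3452/9303 + √1282/65121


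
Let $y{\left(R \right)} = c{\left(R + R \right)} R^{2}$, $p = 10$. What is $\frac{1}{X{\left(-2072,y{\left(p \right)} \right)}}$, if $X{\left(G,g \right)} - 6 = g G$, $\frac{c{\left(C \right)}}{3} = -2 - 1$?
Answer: $\frac{1}{1864806} \approx 5.3625 \cdot 10^{-7}$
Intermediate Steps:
$c{\left(C \right)} = -9$ ($c{\left(C \right)} = 3 \left(-2 - 1\right) = 3 \left(-3\right) = -9$)
$y{\left(R \right)} = - 9 R^{2}$
$X{\left(G,g \right)} = 6 + G g$ ($X{\left(G,g \right)} = 6 + g G = 6 + G g$)
$\frac{1}{X{\left(-2072,y{\left(p \right)} \right)}} = \frac{1}{6 - 2072 \left(- 9 \cdot 10^{2}\right)} = \frac{1}{6 - 2072 \left(\left(-9\right) 100\right)} = \frac{1}{6 - -1864800} = \frac{1}{6 + 1864800} = \frac{1}{1864806}$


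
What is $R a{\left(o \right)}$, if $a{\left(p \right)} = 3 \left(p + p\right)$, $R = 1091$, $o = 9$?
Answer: $58914$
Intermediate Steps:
$a{\left(p \right)} = 6 p$ ($a{\left(p \right)} = 3 \cdot 2 p = 6 p$)
$R a{\left(o \right)} = 1091 \cdot 6 \cdot 9 = 1091 \cdot 54 = 58914$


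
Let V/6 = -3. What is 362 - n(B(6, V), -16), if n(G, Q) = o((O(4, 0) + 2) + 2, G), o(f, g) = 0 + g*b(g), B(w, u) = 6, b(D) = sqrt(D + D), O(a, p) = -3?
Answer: 362 - 12*sqrt(3) ≈ 341.22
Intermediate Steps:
V = -18 (V = 6*(-3) = -18)
b(D) = sqrt(2)*sqrt(D) (b(D) = sqrt(2*D) = sqrt(2)*sqrt(D))
o(f, g) = sqrt(2)*g**(3/2) (o(f, g) = 0 + g*(sqrt(2)*sqrt(g)) = 0 + sqrt(2)*g**(3/2) = sqrt(2)*g**(3/2))
n(G, Q) = sqrt(2)*G**(3/2)
362 - n(B(6, V), -16) = 362 - sqrt(2)*6**(3/2) = 362 - sqrt(2)*6*sqrt(6) = 362 - 12*sqrt(3)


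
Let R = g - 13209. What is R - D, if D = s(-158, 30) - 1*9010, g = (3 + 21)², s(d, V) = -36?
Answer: -3587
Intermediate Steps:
g = 576 (g = 24² = 576)
R = -12633 (R = 576 - 13209 = -12633)
D = -9046 (D = -36 - 1*9010 = -36 - 9010 = -9046)
R - D = -12633 - 1*(-9046) = -12633 + 9046 = -3587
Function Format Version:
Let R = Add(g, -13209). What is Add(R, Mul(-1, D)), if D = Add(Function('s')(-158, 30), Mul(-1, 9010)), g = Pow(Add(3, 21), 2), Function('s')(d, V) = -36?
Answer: -3587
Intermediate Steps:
g = 576 (g = Pow(24, 2) = 576)
R = -12633 (R = Add(576, -13209) = -12633)
D = -9046 (D = Add(-36, Mul(-1, 9010)) = Add(-36, -9010) = -9046)
Add(R, Mul(-1, D)) = Add(-12633, Mul(-1, -9046)) = Add(-12633, 9046) = -3587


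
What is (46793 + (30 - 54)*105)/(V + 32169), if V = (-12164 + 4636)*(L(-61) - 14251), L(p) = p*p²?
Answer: 44273/1816026665 ≈ 2.4379e-5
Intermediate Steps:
L(p) = p³
V = 1815994496 (V = (-12164 + 4636)*((-61)³ - 14251) = -7528*(-226981 - 14251) = -7528*(-241232) = 1815994496)
(46793 + (30 - 54)*105)/(V + 32169) = (46793 + (30 - 54)*105)/(1815994496 + 32169) = (46793 - 24*105)/1816026665 = (46793 - 2520)*(1/1816026665) = 44273*(1/1816026665) = 44273/1816026665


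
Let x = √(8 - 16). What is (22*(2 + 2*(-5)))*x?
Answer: -352*I*√2 ≈ -497.8*I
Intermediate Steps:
x = 2*I*√2 (x = √(-8) = 2*I*√2 ≈ 2.8284*I)
(22*(2 + 2*(-5)))*x = (22*(2 + 2*(-5)))*(2*I*√2) = (22*(2 - 10))*(2*I*√2) = (22*(-8))*(2*I*√2) = -352*I*√2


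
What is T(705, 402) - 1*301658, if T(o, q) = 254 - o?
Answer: -302109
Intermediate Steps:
T(705, 402) - 1*301658 = (254 - 1*705) - 1*301658 = (254 - 705) - 301658 = -451 - 301658 = -302109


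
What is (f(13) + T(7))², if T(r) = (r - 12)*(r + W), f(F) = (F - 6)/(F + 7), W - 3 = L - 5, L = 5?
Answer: 986049/400 ≈ 2465.1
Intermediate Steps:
W = 3 (W = 3 + (5 - 5) = 3 + 0 = 3)
f(F) = (-6 + F)/(7 + F)
T(r) = (-12 + r)*(3 + r) (T(r) = (r - 12)*(r + 3) = (-12 + r)*(3 + r))
(f(13) + T(7))² = ((-6 + 13)/(7 + 13) + (-36 + 7² - 9*7))² = (7/20 + (-36 + 49 - 63))² = ((1/20)*7 - 50)² = (7/20 - 50)² = (-993/20)² = 986049/400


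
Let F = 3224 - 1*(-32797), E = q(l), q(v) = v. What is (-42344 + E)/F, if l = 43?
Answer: -42301/36021 ≈ -1.1743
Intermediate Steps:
E = 43
F = 36021 (F = 3224 + 32797 = 36021)
(-42344 + E)/F = (-42344 + 43)/36021 = -42301*1/36021 = -42301/36021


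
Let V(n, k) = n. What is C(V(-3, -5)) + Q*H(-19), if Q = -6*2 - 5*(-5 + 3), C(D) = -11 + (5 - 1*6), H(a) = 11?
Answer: -34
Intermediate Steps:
C(D) = -12 (C(D) = -11 + (5 - 6) = -11 - 1 = -12)
Q = -2 (Q = -12 - 5*(-2) = -12 + 10 = -2)
C(V(-3, -5)) + Q*H(-19) = -12 - 2*11 = -12 - 22 = -34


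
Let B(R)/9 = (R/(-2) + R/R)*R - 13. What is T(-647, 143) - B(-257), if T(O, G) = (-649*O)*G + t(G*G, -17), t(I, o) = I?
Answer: 120732457/2 ≈ 6.0366e+7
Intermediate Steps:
T(O, G) = G**2 - 649*G*O (T(O, G) = (-649*O)*G + G*G = -649*G*O + G**2 = G**2 - 649*G*O)
B(R) = -117 + 9*R*(1 - R/2) (B(R) = 9*((R/(-2) + R/R)*R - 13) = 9*((R*(-1/2) + 1)*R - 13) = 9*((-R/2 + 1)*R - 13) = 9*((1 - R/2)*R - 13) = 9*(R*(1 - R/2) - 13) = 9*(-13 + R*(1 - R/2)) = -117 + 9*R*(1 - R/2))
T(-647, 143) - B(-257) = 143*(143 - 649*(-647)) - (-117 + 9*(-257) - 9/2*(-257)**2) = 143*(143 + 419903) - (-117 - 2313 - 9/2*66049) = 143*420046 - (-117 - 2313 - 594441/2) = 60066578 - 1*(-599301/2) = 60066578 + 599301/2 = 120732457/2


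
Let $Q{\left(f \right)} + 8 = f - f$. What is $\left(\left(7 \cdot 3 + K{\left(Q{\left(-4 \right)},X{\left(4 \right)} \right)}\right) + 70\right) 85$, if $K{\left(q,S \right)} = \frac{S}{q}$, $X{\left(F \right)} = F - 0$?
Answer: $\frac{15385}{2} \approx 7692.5$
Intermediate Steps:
$X{\left(F \right)} = F$ ($X{\left(F \right)} = F + 0 = F$)
$Q{\left(f \right)} = -8$ ($Q{\left(f \right)} = -8 + \left(f - f\right) = -8 + 0 = -8$)
$\left(\left(7 \cdot 3 + K{\left(Q{\left(-4 \right)},X{\left(4 \right)} \right)}\right) + 70\right) 85 = \left(\left(7 \cdot 3 + \frac{4}{-8}\right) + 70\right) 85 = \left(\left(21 + 4 \left(- \frac{1}{8}\right)\right) + 70\right) 85 = \left(\left(21 - \frac{1}{2}\right) + 70\right) 85 = \left(\frac{41}{2} + 70\right) 85 = \frac{181}{2} \cdot 85 = \frac{15385}{2}$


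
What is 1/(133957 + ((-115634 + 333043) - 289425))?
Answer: 1/61941 ≈ 1.6144e-5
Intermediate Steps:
1/(133957 + ((-115634 + 333043) - 289425)) = 1/(133957 + (217409 - 289425)) = 1/(133957 - 72016) = 1/61941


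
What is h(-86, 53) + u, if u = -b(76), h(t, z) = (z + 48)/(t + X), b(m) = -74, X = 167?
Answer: 6095/81 ≈ 75.247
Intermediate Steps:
h(t, z) = (48 + z)/(167 + t) (h(t, z) = (z + 48)/(t + 167) = (48 + z)/(167 + t))
u = 74 (u = -1*(-74) = 74)
h(-86, 53) + u = (48 + 53)/(167 - 86) + 74 = 101/81 + 74 = 6095/81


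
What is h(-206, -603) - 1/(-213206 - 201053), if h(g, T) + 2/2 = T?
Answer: -250212435/414259 ≈ -604.00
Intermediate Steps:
h(g, T) = -1 + T
h(-206, -603) - 1/(-213206 - 201053) = (-1 - 603) - 1/(-213206 - 201053) = -604 - 1/(-414259) = -604 - 1*(-1/414259) = -604 + 1/414259 = -250212435/414259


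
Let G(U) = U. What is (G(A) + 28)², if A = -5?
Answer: 529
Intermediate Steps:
(G(A) + 28)² = (-5 + 28)² = 23² = 529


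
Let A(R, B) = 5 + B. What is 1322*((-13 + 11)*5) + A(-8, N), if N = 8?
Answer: -13207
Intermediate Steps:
1322*((-13 + 11)*5) + A(-8, N) = 1322*((-13 + 11)*5) + (5 + 8) = 1322*(-2*5) + 13 = 1322*(-10) + 13 = -13220 + 13 = -13207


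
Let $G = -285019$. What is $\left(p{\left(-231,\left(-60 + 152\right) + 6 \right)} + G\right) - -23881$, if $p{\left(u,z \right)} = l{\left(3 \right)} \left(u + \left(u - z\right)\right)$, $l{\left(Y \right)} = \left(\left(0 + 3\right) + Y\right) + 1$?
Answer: $-265058$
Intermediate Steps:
$l{\left(Y \right)} = 4 + Y$ ($l{\left(Y \right)} = \left(3 + Y\right) + 1 = 4 + Y$)
$p{\left(u,z \right)} = - 7 z + 14 u$ ($p{\left(u,z \right)} = \left(4 + 3\right) \left(u + \left(u - z\right)\right) = 7 \left(- z + 2 u\right) = - 7 z + 14 u$)
$\left(p{\left(-231,\left(-60 + 152\right) + 6 \right)} + G\right) - -23881 = \left(\left(- 7 \left(\left(-60 + 152\right) + 6\right) + 14 \left(-231\right)\right) - 285019\right) - -23881 = \left(\left(- 7 \left(92 + 6\right) - 3234\right) - 285019\right) + 23881 = \left(\left(\left(-7\right) 98 - 3234\right) - 285019\right) + 23881 = \left(\left(-686 - 3234\right) - 285019\right) + 23881 = \left(-3920 - 285019\right) + 23881 = -288939 + 23881 = -265058$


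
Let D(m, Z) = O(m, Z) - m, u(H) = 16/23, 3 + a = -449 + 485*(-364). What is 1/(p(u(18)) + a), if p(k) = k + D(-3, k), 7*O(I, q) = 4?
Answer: -161/28495025 ≈ -5.6501e-6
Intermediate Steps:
O(I, q) = 4/7 (O(I, q) = (1/7)*4 = 4/7)
a = -176992 (a = -3 + (-449 + 485*(-364)) = -3 + (-449 - 176540) = -3 - 176989 = -176992)
u(H) = 16/23 (u(H) = 16*(1/23) = 16/23)
D(m, Z) = 4/7 - m
p(k) = 25/7 + k (p(k) = k + (4/7 - 1*(-3)) = k + (4/7 + 3) = k + 25/7 = 25/7 + k)
1/(p(u(18)) + a) = 1/((25/7 + 16/23) - 176992) = 1/(687/161 - 176992) = 1/(-28495025/161) = -161/28495025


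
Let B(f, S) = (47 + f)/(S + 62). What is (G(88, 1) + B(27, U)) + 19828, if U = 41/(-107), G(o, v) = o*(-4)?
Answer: 128413186/6593 ≈ 19477.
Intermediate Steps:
G(o, v) = -4*o
U = -41/107 (U = 41*(-1/107) = -41/107 ≈ -0.38318)
B(f, S) = (47 + f)/(62 + S)
(G(88, 1) + B(27, U)) + 19828 = (-4*88 + (47 + 27)/(62 - 41/107)) + 19828 = (-352 + 74/(6593/107)) + 19828 = (-352 + (107/6593)*74) + 19828 = (-352 + 7918/6593) + 19828 = -2312818/6593 + 19828 = 128413186/6593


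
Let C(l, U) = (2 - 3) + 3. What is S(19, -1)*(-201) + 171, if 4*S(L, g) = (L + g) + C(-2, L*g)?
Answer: -834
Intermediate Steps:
C(l, U) = 2 (C(l, U) = -1 + 3 = 2)
S(L, g) = 1/2 + L/4 + g/4 (S(L, g) = ((L + g) + 2)/4 = (2 + L + g)/4 = 1/2 + L/4 + g/4)
S(19, -1)*(-201) + 171 = (1/2 + (1/4)*19 + (1/4)*(-1))*(-201) + 171 = (1/2 + 19/4 - 1/4)*(-201) + 171 = 5*(-201) + 171 = -1005 + 171 = -834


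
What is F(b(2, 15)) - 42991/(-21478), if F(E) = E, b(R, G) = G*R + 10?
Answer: 902111/21478 ≈ 42.002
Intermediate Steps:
b(R, G) = 10 + G*R
F(b(2, 15)) - 42991/(-21478) = (10 + 15*2) - 42991/(-21478) = (10 + 30) - 42991*(-1/21478) = 40 + 42991/21478 = 902111/21478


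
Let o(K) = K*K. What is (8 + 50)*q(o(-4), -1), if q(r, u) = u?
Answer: -58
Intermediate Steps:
o(K) = K²
(8 + 50)*q(o(-4), -1) = (8 + 50)*(-1) = 58*(-1) = -58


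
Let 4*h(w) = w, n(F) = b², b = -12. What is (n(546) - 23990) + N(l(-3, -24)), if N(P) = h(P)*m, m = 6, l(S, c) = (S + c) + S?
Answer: -23891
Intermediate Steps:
n(F) = 144 (n(F) = (-12)² = 144)
h(w) = w/4
l(S, c) = c + 2*S
N(P) = 3*P/2 (N(P) = (P/4)*6 = 3*P/2)
(n(546) - 23990) + N(l(-3, -24)) = (144 - 23990) + 3*(-24 + 2*(-3))/2 = -23846 + 3*(-24 - 6)/2 = -23846 + (3/2)*(-30) = -23846 - 45 = -23891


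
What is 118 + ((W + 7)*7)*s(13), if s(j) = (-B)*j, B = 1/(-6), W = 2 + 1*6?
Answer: 691/2 ≈ 345.50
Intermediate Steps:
W = 8 (W = 2 + 6 = 8)
B = -⅙ ≈ -0.16667
s(j) = j/6 (s(j) = (-1*(-⅙))*j = j/6)
118 + ((W + 7)*7)*s(13) = 118 + ((8 + 7)*7)*((⅙)*13) = 118 + (15*7)*(13/6) = 118 + 105*(13/6) = 118 + 455/2 = 691/2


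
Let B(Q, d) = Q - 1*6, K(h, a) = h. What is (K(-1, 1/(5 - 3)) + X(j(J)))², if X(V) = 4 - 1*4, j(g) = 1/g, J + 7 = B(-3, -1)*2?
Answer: 1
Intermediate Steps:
B(Q, d) = -6 + Q (B(Q, d) = Q - 6 = -6 + Q)
J = -25 (J = -7 + (-6 - 3)*2 = -7 - 9*2 = -7 - 18 = -25)
j(g) = 1/g
X(V) = 0 (X(V) = 4 - 4 = 0)
(K(-1, 1/(5 - 3)) + X(j(J)))² = (-1 + 0)² = (-1)² = 1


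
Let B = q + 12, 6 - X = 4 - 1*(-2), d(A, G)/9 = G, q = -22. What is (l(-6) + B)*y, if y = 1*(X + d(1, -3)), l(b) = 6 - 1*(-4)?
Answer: 0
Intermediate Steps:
d(A, G) = 9*G
X = 0 (X = 6 - (4 - 1*(-2)) = 6 - (4 + 2) = 6 - 1*6 = 6 - 6 = 0)
l(b) = 10 (l(b) = 6 + 4 = 10)
B = -10 (B = -22 + 12 = -10)
y = -27 (y = 1*(0 + 9*(-3)) = 1*(0 - 27) = 1*(-27) = -27)
(l(-6) + B)*y = (10 - 10)*(-27) = 0*(-27) = 0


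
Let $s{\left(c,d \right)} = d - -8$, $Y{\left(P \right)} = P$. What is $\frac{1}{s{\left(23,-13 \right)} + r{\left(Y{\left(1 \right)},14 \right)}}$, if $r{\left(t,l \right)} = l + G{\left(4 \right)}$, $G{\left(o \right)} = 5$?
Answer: $\frac{1}{14} \approx 0.071429$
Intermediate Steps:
$r{\left(t,l \right)} = 5 + l$ ($r{\left(t,l \right)} = l + 5 = 5 + l$)
$s{\left(c,d \right)} = 8 + d$ ($s{\left(c,d \right)} = d + 8 = 8 + d$)
$\frac{1}{s{\left(23,-13 \right)} + r{\left(Y{\left(1 \right)},14 \right)}} = \frac{1}{\left(8 - 13\right) + \left(5 + 14\right)} = \frac{1}{-5 + 19} = \frac{1}{14}$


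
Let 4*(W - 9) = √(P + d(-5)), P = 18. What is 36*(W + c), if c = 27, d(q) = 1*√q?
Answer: 1296 + 9*√(18 + I*√5) ≈ 1334.3 + 2.3672*I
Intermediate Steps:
d(q) = √q
W = 9 + √(18 + I*√5)/4 (W = 9 + √(18 + √(-5))/4 = 9 + √(18 + I*√5)/4 ≈ 10.063 + 0.065755*I)
36*(W + c) = 36*((9 + √(18 + I*√5)/4) + 27) = 36*(36 + √(18 + I*√5)/4) = 1296 + 9*√(18 + I*√5)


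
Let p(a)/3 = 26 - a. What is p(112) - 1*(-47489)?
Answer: 47231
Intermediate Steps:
p(a) = 78 - 3*a (p(a) = 3*(26 - a) = 78 - 3*a)
p(112) - 1*(-47489) = (78 - 3*112) - 1*(-47489) = (78 - 336) + 47489 = -258 + 47489 = 47231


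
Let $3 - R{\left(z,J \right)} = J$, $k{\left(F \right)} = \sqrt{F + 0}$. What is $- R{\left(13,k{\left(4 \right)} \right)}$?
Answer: $-1$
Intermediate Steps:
$k{\left(F \right)} = \sqrt{F}$
$R{\left(z,J \right)} = 3 - J$
$- R{\left(13,k{\left(4 \right)} \right)} = - (3 - \sqrt{4}) = - (3 - 2) = \left(-1\right) 1 = -1$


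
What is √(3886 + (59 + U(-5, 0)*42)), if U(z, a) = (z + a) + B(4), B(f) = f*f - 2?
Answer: √4323 ≈ 65.750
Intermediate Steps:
B(f) = -2 + f² (B(f) = f² - 2 = -2 + f²)
U(z, a) = 14 + a + z (U(z, a) = (z + a) + (-2 + 4²) = (a + z) + (-2 + 16) = (a + z) + 14 = 14 + a + z)
√(3886 + (59 + U(-5, 0)*42)) = √(3886 + (59 + (14 + 0 - 5)*42)) = √(3886 + (59 + 9*42)) = √(3886 + (59 + 378)) = √(3886 + 437) = √4323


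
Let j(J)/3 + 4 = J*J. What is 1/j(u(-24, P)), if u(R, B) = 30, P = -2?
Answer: 1/2688 ≈ 0.00037202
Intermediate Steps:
j(J) = -12 + 3*J² (j(J) = -12 + 3*(J*J) = -12 + 3*J²)
1/j(u(-24, P)) = 1/(-12 + 3*30²) = 1/(-12 + 3*900) = 1/(-12 + 2700) = 1/2688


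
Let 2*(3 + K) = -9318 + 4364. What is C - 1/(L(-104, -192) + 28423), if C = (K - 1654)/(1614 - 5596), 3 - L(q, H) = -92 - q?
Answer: 58729747/56572274 ≈ 1.0381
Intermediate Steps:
L(q, H) = 95 + q (L(q, H) = 3 - (-92 - q) = 3 + (92 + q) = 95 + q)
K = -2480 (K = -3 + (-9318 + 4364)/2 = -3 + (½)*(-4954) = -3 - 2477 = -2480)
C = 2067/1991 (C = (-2480 - 1654)/(1614 - 5596) = -4134/(-3982) = -4134*(-1/3982) = 2067/1991 ≈ 1.0382)
C - 1/(L(-104, -192) + 28423) = 2067/1991 - 1/((95 - 104) + 28423) = 2067/1991 - 1/(-9 + 28423) = 2067/1991 - 1/28414 = 58729747/56572274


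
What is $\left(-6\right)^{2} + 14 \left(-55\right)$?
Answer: $-734$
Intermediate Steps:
$\left(-6\right)^{2} + 14 \left(-55\right) = 36 - 770 = -734$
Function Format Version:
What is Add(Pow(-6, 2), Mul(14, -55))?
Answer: -734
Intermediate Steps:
Add(Pow(-6, 2), Mul(14, -55)) = Add(36, -770) = -734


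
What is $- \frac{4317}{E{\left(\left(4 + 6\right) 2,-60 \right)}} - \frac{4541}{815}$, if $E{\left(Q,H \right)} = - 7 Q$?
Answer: $\frac{576523}{22820} \approx 25.264$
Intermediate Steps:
$- \frac{4317}{E{\left(\left(4 + 6\right) 2,-60 \right)}} - \frac{4541}{815} = - \frac{4317}{\left(-7\right) \left(4 + 6\right) 2} - \frac{4541}{815} = - \frac{4317}{\left(-7\right) 10 \cdot 2} - \frac{4541}{815} = - \frac{4317}{\left(-7\right) 20} - \frac{4541}{815} = - \frac{4317}{-140} - \frac{4541}{815} = \left(-4317\right) \left(- \frac{1}{140}\right) - \frac{4541}{815} = \frac{4317}{140} - \frac{4541}{815} = \frac{576523}{22820}$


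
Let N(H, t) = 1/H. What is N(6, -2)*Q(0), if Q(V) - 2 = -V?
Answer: 1/3 ≈ 0.33333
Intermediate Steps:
Q(V) = 2 - V
N(6, -2)*Q(0) = (2 - 1*0)/6 = (2 + 0)/6 = (1/6)*2 = 1/3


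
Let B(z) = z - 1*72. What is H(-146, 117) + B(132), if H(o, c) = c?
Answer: 177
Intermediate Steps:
B(z) = -72 + z (B(z) = z - 72 = -72 + z)
H(-146, 117) + B(132) = 117 + (-72 + 132) = 117 + 60 = 177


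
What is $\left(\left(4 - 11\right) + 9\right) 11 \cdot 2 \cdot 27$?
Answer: $1188$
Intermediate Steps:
$\left(\left(4 - 11\right) + 9\right) 11 \cdot 2 \cdot 27 = \left(-7 + 9\right) 22 \cdot 27 = 2 \cdot 22 \cdot 27 = 44 \cdot 27 = 1188$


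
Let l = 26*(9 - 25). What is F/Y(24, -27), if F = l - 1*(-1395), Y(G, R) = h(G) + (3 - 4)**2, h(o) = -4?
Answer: -979/3 ≈ -326.33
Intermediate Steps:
l = -416 (l = 26*(-16) = -416)
Y(G, R) = -3 (Y(G, R) = -4 + (3 - 4)**2 = -4 + (-1)**2 = -4 + 1 = -3)
F = 979 (F = -416 - 1*(-1395) = -416 + 1395 = 979)
F/Y(24, -27) = 979/(-3) = 979*(-1/3) = -979/3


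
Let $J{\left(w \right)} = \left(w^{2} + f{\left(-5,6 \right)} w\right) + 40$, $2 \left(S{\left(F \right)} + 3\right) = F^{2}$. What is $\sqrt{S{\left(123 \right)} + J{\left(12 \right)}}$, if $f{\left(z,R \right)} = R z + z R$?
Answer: $\frac{\sqrt{28102}}{2} \approx 83.818$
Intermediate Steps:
$f{\left(z,R \right)} = 2 R z$ ($f{\left(z,R \right)} = R z + R z = 2 R z$)
$S{\left(F \right)} = -3 + \frac{F^{2}}{2}$
$J{\left(w \right)} = 40 + w^{2} - 60 w$ ($J{\left(w \right)} = \left(w^{2} + 2 \cdot 6 \left(-5\right) w\right) + 40 = \left(w^{2} - 60 w\right) + 40 = 40 + w^{2} - 60 w$)
$\sqrt{S{\left(123 \right)} + J{\left(12 \right)}} = \sqrt{\left(-3 + \frac{123^{2}}{2}\right) + \left(40 + 12^{2} - 720\right)} = \sqrt{\left(-3 + \frac{1}{2} \cdot 15129\right) + \left(40 + 144 - 720\right)} = \sqrt{\left(-3 + \frac{15129}{2}\right) - 536} = \sqrt{\frac{15123}{2} - 536} = \sqrt{\frac{14051}{2}} = \frac{\sqrt{28102}}{2}$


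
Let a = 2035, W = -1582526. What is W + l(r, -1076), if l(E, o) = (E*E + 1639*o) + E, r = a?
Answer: 797170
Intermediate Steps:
r = 2035
l(E, o) = E + E² + 1639*o (l(E, o) = (E² + 1639*o) + E = E + E² + 1639*o)
W + l(r, -1076) = -1582526 + (2035 + 2035² + 1639*(-1076)) = -1582526 + (2035 + 4141225 - 1763564) = -1582526 + 2379696 = 797170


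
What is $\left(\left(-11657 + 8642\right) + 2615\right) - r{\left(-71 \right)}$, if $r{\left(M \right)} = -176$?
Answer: $-224$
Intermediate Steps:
$\left(\left(-11657 + 8642\right) + 2615\right) - r{\left(-71 \right)} = \left(\left(-11657 + 8642\right) + 2615\right) - -176 = \left(-3015 + 2615\right) + 176 = -400 + 176 = -224$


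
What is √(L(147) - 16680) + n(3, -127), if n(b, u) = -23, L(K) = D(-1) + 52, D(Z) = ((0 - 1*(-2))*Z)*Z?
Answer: -23 + I*√16626 ≈ -23.0 + 128.94*I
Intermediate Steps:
D(Z) = 2*Z² (D(Z) = ((0 + 2)*Z)*Z = (2*Z)*Z = 2*Z²)
L(K) = 54 (L(K) = 2*(-1)² + 52 = 2*1 + 52 = 2 + 52 = 54)
√(L(147) - 16680) + n(3, -127) = √(54 - 16680) - 23 = √(-16626) - 23 = I*√16626 - 23 = -23 + I*√16626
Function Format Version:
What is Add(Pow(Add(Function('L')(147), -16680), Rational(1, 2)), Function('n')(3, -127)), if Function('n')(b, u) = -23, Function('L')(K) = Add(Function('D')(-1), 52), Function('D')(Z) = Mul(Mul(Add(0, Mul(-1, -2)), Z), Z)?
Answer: Add(-23, Mul(I, Pow(16626, Rational(1, 2)))) ≈ Add(-23.000, Mul(128.94, I))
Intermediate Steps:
Function('D')(Z) = Mul(2, Pow(Z, 2)) (Function('D')(Z) = Mul(Mul(Add(0, 2), Z), Z) = Mul(Mul(2, Z), Z) = Mul(2, Pow(Z, 2)))
Function('L')(K) = 54 (Function('L')(K) = Add(Mul(2, Pow(-1, 2)), 52) = Add(Mul(2, 1), 52) = Add(2, 52) = 54)
Add(Pow(Add(Function('L')(147), -16680), Rational(1, 2)), Function('n')(3, -127)) = Add(Pow(Add(54, -16680), Rational(1, 2)), -23) = Add(Pow(-16626, Rational(1, 2)), -23) = Add(Mul(I, Pow(16626, Rational(1, 2))), -23) = Add(-23, Mul(I, Pow(16626, Rational(1, 2))))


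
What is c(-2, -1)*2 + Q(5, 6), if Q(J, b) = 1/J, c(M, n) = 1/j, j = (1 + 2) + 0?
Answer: 13/15 ≈ 0.86667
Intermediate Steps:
j = 3 (j = 3 + 0 = 3)
c(M, n) = ⅓ (c(M, n) = 1/3 = ⅓)
c(-2, -1)*2 + Q(5, 6) = (⅓)*2 + 1/5 = ⅔ + ⅕ = 13/15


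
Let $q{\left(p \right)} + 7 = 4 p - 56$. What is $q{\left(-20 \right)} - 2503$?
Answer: $-2646$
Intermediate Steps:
$q{\left(p \right)} = -63 + 4 p$ ($q{\left(p \right)} = -7 + \left(4 p - 56\right) = -7 + \left(-56 + 4 p\right) = -63 + 4 p$)
$q{\left(-20 \right)} - 2503 = \left(-63 + 4 \left(-20\right)\right) - 2503 = \left(-63 - 80\right) - 2503 = -143 - 2503 = -2646$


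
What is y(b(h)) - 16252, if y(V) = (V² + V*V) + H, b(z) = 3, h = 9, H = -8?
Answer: -16242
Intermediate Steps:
y(V) = -8 + 2*V² (y(V) = (V² + V*V) - 8 = (V² + V²) - 8 = 2*V² - 8 = -8 + 2*V²)
y(b(h)) - 16252 = (-8 + 2*3²) - 16252 = (-8 + 2*9) - 16252 = (-8 + 18) - 16252 = 10 - 16252 = -16242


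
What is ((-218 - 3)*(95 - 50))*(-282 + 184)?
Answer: 974610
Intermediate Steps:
((-218 - 3)*(95 - 50))*(-282 + 184) = -221*45*(-98) = -9945*(-98) = 974610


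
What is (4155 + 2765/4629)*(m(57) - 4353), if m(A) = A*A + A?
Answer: -6713454740/1543 ≈ -4.3509e+6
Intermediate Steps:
m(A) = A + A² (m(A) = A² + A = A + A²)
(4155 + 2765/4629)*(m(57) - 4353) = (4155 + 2765/4629)*(57*(1 + 57) - 4353) = (4155 + 2765*(1/4629))*(57*58 - 4353) = (4155 + 2765/4629)*(3306 - 4353) = (19236260/4629)*(-1047) = -6713454740/1543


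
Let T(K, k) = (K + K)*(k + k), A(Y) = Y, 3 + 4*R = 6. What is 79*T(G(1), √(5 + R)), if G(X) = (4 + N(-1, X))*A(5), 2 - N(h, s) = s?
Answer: 3950*√23 ≈ 18944.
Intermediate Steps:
R = ¾ (R = -¾ + (¼)*6 = -¾ + 3/2 = ¾ ≈ 0.75000)
N(h, s) = 2 - s
G(X) = 30 - 5*X (G(X) = (4 + (2 - X))*5 = (6 - X)*5 = 30 - 5*X)
T(K, k) = 4*K*k (T(K, k) = (2*K)*(2*k) = 4*K*k)
79*T(G(1), √(5 + R)) = 79*(4*(30 - 5*1)*√(5 + ¾)) = 79*(4*(30 - 5)*√(23/4)) = 79*(4*25*(√23/2)) = 79*(50*√23) = 3950*√23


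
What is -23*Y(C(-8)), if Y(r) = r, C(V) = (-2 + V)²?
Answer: -2300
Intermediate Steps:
-23*Y(C(-8)) = -23*(-2 - 8)² = -23*(-10)² = -23*100 = -2300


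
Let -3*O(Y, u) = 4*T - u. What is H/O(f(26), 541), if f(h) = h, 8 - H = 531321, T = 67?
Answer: -531313/91 ≈ -5838.6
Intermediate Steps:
H = -531313 (H = 8 - 1*531321 = 8 - 531321 = -531313)
O(Y, u) = -268/3 + u/3 (O(Y, u) = -(4*67 - u)/3 = -(268 - u)/3 = -268/3 + u/3)
H/O(f(26), 541) = -531313/(-268/3 + (⅓)*541) = -531313/(-268/3 + 541/3) = -531313/91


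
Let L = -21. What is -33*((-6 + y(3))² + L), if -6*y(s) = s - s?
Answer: -495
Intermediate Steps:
y(s) = 0 (y(s) = -(s - s)/6 = -⅙*0 = 0)
-33*((-6 + y(3))² + L) = -33*((-6 + 0)² - 21) = -33*((-6)² - 21) = -33*(36 - 21) = -33*15 = -495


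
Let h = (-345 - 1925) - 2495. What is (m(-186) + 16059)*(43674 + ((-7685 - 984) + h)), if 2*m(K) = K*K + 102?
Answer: 1010257920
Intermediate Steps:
m(K) = 51 + K²/2 (m(K) = (K*K + 102)/2 = (K² + 102)/2 = (102 + K²)/2 = 51 + K²/2)
h = -4765 (h = -2270 - 2495 = -4765)
(m(-186) + 16059)*(43674 + ((-7685 - 984) + h)) = ((51 + (½)*(-186)²) + 16059)*(43674 + ((-7685 - 984) - 4765)) = ((51 + (½)*34596) + 16059)*(43674 + (-8669 - 4765)) = ((51 + 17298) + 16059)*(43674 - 13434) = (17349 + 16059)*30240 = 33408*30240 = 1010257920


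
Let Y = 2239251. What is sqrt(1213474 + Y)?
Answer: 5*sqrt(138109) ≈ 1858.2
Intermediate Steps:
sqrt(1213474 + Y) = sqrt(1213474 + 2239251) = sqrt(3452725) = 5*sqrt(138109)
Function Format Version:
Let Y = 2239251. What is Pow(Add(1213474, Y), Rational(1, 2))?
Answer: Mul(5, Pow(138109, Rational(1, 2))) ≈ 1858.2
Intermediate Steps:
Pow(Add(1213474, Y), Rational(1, 2)) = Pow(Add(1213474, 2239251), Rational(1, 2)) = Pow(3452725, Rational(1, 2)) = Mul(5, Pow(138109, Rational(1, 2)))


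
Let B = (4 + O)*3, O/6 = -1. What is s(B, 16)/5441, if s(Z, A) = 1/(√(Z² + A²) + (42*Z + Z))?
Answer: -129/180292976 - √73/180292976 ≈ -7.6289e-7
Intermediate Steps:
O = -6 (O = 6*(-1) = -6)
B = -6 (B = (4 - 6)*3 = -2*3 = -6)
s(Z, A) = 1/(√(A² + Z²) + 43*Z)
s(B, 16)/5441 = 1/((√(16² + (-6)²) + 43*(-6))*5441) = (1/5441)/(√(256 + 36) - 258) = (1/5441)/(√292 - 258) = (1/5441)/(2*√73 - 258) = (1/5441)/(-258 + 2*√73) = 1/(5441*(-258 + 2*√73))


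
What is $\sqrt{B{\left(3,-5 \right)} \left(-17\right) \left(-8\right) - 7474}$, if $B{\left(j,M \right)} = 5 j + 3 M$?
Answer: $i \sqrt{7474} \approx 86.452 i$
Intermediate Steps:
$B{\left(j,M \right)} = 3 M + 5 j$
$\sqrt{B{\left(3,-5 \right)} \left(-17\right) \left(-8\right) - 7474} = \sqrt{\left(3 \left(-5\right) + 5 \cdot 3\right) \left(-17\right) \left(-8\right) - 7474} = \sqrt{\left(-15 + 15\right) \left(-17\right) \left(-8\right) - 7474} = \sqrt{0 \left(-17\right) \left(-8\right) - 7474} = \sqrt{0 \left(-8\right) - 7474} = \sqrt{0 - 7474} = \sqrt{-7474} = i \sqrt{7474}$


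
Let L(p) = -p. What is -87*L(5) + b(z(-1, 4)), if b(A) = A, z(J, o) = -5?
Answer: 430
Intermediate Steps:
-87*L(5) + b(z(-1, 4)) = -(-87)*5 - 5 = -87*(-5) - 5 = 435 - 5 = 430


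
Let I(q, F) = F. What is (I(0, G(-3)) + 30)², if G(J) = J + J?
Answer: 576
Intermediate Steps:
G(J) = 2*J
(I(0, G(-3)) + 30)² = (2*(-3) + 30)² = (-6 + 30)² = 24² = 576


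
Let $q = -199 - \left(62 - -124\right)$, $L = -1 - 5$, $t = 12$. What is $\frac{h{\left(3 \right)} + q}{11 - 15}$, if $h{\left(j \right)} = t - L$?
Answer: $\frac{367}{4} \approx 91.75$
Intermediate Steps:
$L = -6$
$h{\left(j \right)} = 18$ ($h{\left(j \right)} = 12 - -6 = 12 + 6 = 18$)
$q = -385$ ($q = -199 - \left(62 + 124\right) = -199 - 186 = -385$)
$\frac{h{\left(3 \right)} + q}{11 - 15} = \frac{18 - 385}{11 - 15} = - \frac{367}{-4} = \left(-367\right) \left(- \frac{1}{4}\right) = \frac{367}{4}$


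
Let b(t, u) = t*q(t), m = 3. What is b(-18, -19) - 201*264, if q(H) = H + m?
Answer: -52794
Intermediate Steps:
q(H) = 3 + H (q(H) = H + 3 = 3 + H)
b(t, u) = t*(3 + t)
b(-18, -19) - 201*264 = -18*(3 - 18) - 201*264 = -18*(-15) - 53064 = 270 - 53064 = -52794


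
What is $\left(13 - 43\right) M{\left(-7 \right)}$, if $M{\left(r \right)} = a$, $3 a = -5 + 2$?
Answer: $30$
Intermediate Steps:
$a = -1$ ($a = \frac{-5 + 2}{3} = \frac{1}{3} \left(-3\right) = -1$)
$M{\left(r \right)} = -1$
$\left(13 - 43\right) M{\left(-7 \right)} = \left(13 - 43\right) \left(-1\right) = \left(-30\right) \left(-1\right) = 30$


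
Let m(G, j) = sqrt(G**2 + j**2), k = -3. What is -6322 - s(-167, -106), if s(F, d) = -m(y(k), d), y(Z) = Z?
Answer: -6322 + sqrt(11245) ≈ -6216.0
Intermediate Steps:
s(F, d) = -sqrt(9 + d**2) (s(F, d) = -sqrt((-3)**2 + d**2) = -sqrt(9 + d**2))
-6322 - s(-167, -106) = -6322 - (-1)*sqrt(9 + (-106)**2) = -6322 - (-1)*sqrt(9 + 11236) = -6322 - (-1)*sqrt(11245) = -6322 + sqrt(11245)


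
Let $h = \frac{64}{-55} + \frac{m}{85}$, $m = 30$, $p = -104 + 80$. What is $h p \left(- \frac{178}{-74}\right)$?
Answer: $\frac{1619088}{34595} \approx 46.801$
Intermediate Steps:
$p = -24$
$h = - \frac{758}{935}$ ($h = \frac{64}{-55} + \frac{30}{85} = 64 \left(- \frac{1}{55}\right) + 30 \cdot \frac{1}{85} = - \frac{64}{55} + \frac{6}{17} = - \frac{758}{935} \approx -0.8107$)
$h p \left(- \frac{178}{-74}\right) = \left(- \frac{758}{935}\right) \left(-24\right) \left(- \frac{178}{-74}\right) = \frac{18192 \left(\left(-178\right) \left(- \frac{1}{74}\right)\right)}{935} = \frac{18192}{935} \cdot \frac{89}{37} = \frac{1619088}{34595}$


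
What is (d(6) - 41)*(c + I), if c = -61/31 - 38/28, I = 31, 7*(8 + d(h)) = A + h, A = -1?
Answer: -2029859/1519 ≈ -1336.3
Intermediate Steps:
d(h) = -57/7 + h/7 (d(h) = -8 + (-1 + h)/7 = -8 + (-⅐ + h/7) = -57/7 + h/7)
c = -1443/434 (c = -61*1/31 - 38*1/28 = -61/31 - 19/14 = -1443/434 ≈ -3.3249)
(d(6) - 41)*(c + I) = ((-57/7 + (⅐)*6) - 41)*(-1443/434 + 31) = ((-57/7 + 6/7) - 41)*(12011/434) = (-51/7 - 41)*(12011/434) = -338/7*12011/434 = -2029859/1519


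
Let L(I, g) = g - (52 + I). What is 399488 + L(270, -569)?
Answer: 398597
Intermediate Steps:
L(I, g) = -52 + g - I (L(I, g) = g + (-52 - I) = -52 + g - I)
399488 + L(270, -569) = 399488 + (-52 - 569 - 1*270) = 399488 + (-52 - 569 - 270) = 399488 - 891 = 398597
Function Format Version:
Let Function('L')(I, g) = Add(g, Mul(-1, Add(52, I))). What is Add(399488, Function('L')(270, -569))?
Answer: 398597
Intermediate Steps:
Function('L')(I, g) = Add(-52, g, Mul(-1, I)) (Function('L')(I, g) = Add(g, Add(-52, Mul(-1, I))) = Add(-52, g, Mul(-1, I)))
Add(399488, Function('L')(270, -569)) = Add(399488, Add(-52, -569, Mul(-1, 270))) = Add(399488, Add(-52, -569, -270)) = Add(399488, -891) = 398597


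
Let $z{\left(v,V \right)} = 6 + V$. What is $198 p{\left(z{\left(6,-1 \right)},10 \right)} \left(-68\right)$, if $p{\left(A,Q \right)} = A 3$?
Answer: $-201960$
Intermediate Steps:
$p{\left(A,Q \right)} = 3 A$
$198 p{\left(z{\left(6,-1 \right)},10 \right)} \left(-68\right) = 198 \cdot 3 \left(6 - 1\right) \left(-68\right) = 198 \cdot 3 \cdot 5 \left(-68\right) = 198 \cdot 15 \left(-68\right) = 2970 \left(-68\right) = -201960$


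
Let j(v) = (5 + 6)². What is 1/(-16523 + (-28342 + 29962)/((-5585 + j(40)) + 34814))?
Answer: -2935/48494843 ≈ -6.0522e-5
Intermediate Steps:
j(v) = 121 (j(v) = 11² = 121)
1/(-16523 + (-28342 + 29962)/((-5585 + j(40)) + 34814)) = 1/(-16523 + (-28342 + 29962)/((-5585 + 121) + 34814)) = 1/(-16523 + 1620/(-5464 + 34814)) = 1/(-16523 + 1620/29350) = 1/(-16523 + 1620*(1/29350)) = 1/(-16523 + 162/2935) = 1/(-48494843/2935) = -2935/48494843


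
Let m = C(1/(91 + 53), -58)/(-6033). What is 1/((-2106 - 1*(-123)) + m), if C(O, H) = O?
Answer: -868752/1722735217 ≈ -0.00050429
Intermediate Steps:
m = -1/868752 (m = 1/((91 + 53)*(-6033)) = -1/6033/144 = (1/144)*(-1/6033) = -1/868752 ≈ -1.1511e-6)
1/((-2106 - 1*(-123)) + m) = 1/((-2106 - 1*(-123)) - 1/868752) = 1/((-2106 + 123) - 1/868752) = 1/(-1983 - 1/868752) = 1/(-1722735217/868752) = -868752/1722735217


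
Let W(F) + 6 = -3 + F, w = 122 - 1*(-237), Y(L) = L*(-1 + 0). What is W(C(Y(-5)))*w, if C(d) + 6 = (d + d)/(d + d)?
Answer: -5026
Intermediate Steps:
Y(L) = -L (Y(L) = L*(-1) = -L)
C(d) = -5 (C(d) = -6 + (d + d)/(d + d) = -6 + (2*d)/((2*d)) = -6 + (2*d)*(1/(2*d)) = -6 + 1 = -5)
w = 359 (w = 122 + 237 = 359)
W(F) = -9 + F (W(F) = -6 + (-3 + F) = -9 + F)
W(C(Y(-5)))*w = (-9 - 5)*359 = -14*359 = -5026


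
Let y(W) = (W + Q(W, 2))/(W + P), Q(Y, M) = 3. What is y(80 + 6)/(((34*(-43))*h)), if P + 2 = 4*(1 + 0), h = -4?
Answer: 89/514624 ≈ 0.00017294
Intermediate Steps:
P = 2 (P = -2 + 4*(1 + 0) = -2 + 4*1 = -2 + 4 = 2)
y(W) = (3 + W)/(2 + W) (y(W) = (W + 3)/(W + 2) = (3 + W)/(2 + W))
y(80 + 6)/(((34*(-43))*h)) = ((3 + (80 + 6))/(2 + (80 + 6)))/(((34*(-43))*(-4))) = ((3 + 86)/(2 + 86))/((-1462*(-4))) = (89/88)/5848 = ((1/88)*89)*(1/5848) = (89/88)*(1/5848) = 89/514624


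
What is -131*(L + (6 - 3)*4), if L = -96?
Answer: 11004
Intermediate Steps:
-131*(L + (6 - 3)*4) = -131*(-96 + (6 - 3)*4) = -131*(-96 + 3*4) = -131*(-96 + 12) = -131*(-84) = 11004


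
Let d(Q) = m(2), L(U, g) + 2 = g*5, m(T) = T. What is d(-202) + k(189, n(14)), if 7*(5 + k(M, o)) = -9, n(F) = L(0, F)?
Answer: -30/7 ≈ -4.2857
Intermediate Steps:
L(U, g) = -2 + 5*g (L(U, g) = -2 + g*5 = -2 + 5*g)
n(F) = -2 + 5*F
k(M, o) = -44/7 (k(M, o) = -5 + (⅐)*(-9) = -5 - 9/7 = -44/7)
d(Q) = 2
d(-202) + k(189, n(14)) = 2 - 44/7 = -30/7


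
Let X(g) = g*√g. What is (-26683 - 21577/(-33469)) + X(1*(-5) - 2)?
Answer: -893031750/33469 - 7*I*√7 ≈ -26682.0 - 18.52*I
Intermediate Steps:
X(g) = g^(3/2)
(-26683 - 21577/(-33469)) + X(1*(-5) - 2) = (-26683 - 21577/(-33469)) + (1*(-5) - 2)^(3/2) = (-26683 - 21577*(-1/33469)) + (-5 - 2)^(3/2) = (-26683 + 21577/33469) + (-7)^(3/2) = -893031750/33469 - 7*I*√7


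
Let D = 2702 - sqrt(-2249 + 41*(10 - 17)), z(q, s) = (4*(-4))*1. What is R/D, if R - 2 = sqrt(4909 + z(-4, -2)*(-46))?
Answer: (2 + sqrt(5645))/(2702 - 2*I*sqrt(634)) ≈ 0.028537 + 0.00053186*I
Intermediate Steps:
z(q, s) = -16 (z(q, s) = -16*1 = -16)
R = 2 + sqrt(5645) (R = 2 + sqrt(4909 - 16*(-46)) = 2 + sqrt(4909 + 736) = 2 + sqrt(5645) ≈ 77.133)
D = 2702 - 2*I*sqrt(634) (D = 2702 - sqrt(-2249 + 41*(-7)) = 2702 - sqrt(-2249 - 287) = 2702 - sqrt(-2536) = 2702 - 2*I*sqrt(634) ≈ 2702.0 - 50.359*I)
R/D = (2 + sqrt(5645))/(2702 - 2*I*sqrt(634))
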